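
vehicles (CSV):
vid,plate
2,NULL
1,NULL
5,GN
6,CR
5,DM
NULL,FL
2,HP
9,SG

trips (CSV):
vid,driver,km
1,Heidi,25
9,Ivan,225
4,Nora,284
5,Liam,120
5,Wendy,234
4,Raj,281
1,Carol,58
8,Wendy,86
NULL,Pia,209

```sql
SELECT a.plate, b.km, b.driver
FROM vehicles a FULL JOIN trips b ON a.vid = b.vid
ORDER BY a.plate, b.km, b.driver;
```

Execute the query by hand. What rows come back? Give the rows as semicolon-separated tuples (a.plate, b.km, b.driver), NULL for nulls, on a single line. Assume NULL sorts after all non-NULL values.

(CR, NULL, NULL); (DM, 120, Liam); (DM, 234, Wendy); (FL, NULL, NULL); (GN, 120, Liam); (GN, 234, Wendy); (HP, NULL, NULL); (SG, 225, Ivan); (NULL, 25, Heidi); (NULL, 58, Carol); (NULL, 86, Wendy); (NULL, 209, Pia); (NULL, 281, Raj); (NULL, 284, Nora); (NULL, NULL, NULL)

FULL OUTER JOIN keeps every row from both sides; unmatched rows get NULL for the other side's columns.
Matching on a.vid = b.vid. A NULL in a compared column never satisfies the condition.
- a (vid=2) has no partner → padded with NULL.
- a (vid=1) pairs with 2 row(s) of b.
- a (vid=5) pairs with 2 row(s) of b.
- a (vid=6) has no partner → padded with NULL.
- a (vid=5) pairs with 2 row(s) of b.
- a (vid=NULL) has no partner → padded with NULL.
- a (vid=2) has no partner → padded with NULL.
- a (vid=9) pairs with 1 row(s) of b.
- 4 row(s) from b found no a partner → padded with NULL.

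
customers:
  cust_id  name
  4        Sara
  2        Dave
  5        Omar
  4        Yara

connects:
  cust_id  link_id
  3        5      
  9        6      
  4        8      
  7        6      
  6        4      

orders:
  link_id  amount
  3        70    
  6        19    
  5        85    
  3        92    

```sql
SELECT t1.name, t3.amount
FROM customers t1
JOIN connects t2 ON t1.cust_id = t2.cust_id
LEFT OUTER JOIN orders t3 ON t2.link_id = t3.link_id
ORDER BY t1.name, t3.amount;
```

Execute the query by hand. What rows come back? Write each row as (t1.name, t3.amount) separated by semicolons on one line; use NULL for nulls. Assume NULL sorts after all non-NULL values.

(Sara, NULL); (Yara, NULL)

Evaluate left to right. First `customers t1 INNER JOIN connects t2` on cust_id: 2 row(s).
Then LEFT JOIN `orders t3` on link_id: each of those 2 rows is kept; rows whose t2.link_id has no match in t3 get NULL for t3's columns.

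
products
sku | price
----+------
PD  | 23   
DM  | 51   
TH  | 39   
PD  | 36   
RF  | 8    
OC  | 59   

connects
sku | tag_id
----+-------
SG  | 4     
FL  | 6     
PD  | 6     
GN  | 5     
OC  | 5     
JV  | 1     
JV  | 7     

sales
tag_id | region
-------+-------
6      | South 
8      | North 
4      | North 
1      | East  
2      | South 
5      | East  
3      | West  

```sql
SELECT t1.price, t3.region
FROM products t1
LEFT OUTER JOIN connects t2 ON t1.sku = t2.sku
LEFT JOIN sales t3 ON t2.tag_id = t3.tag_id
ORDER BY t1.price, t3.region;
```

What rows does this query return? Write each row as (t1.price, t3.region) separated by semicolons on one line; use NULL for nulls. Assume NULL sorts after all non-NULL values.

(8, NULL); (23, South); (36, South); (39, NULL); (51, NULL); (59, East)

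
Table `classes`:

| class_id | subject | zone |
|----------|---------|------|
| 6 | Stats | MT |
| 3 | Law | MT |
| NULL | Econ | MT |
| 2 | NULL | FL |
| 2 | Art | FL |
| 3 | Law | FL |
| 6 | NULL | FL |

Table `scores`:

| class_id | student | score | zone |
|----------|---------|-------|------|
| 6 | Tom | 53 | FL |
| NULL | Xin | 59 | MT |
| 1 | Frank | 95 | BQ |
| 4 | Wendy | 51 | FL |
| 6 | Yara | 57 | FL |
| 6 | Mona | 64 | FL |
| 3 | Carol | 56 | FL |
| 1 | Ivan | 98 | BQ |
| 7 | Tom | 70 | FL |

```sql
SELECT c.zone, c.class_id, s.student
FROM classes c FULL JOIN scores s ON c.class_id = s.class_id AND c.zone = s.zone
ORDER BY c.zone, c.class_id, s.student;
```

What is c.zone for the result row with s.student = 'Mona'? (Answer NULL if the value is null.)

FL

FULL OUTER JOIN keeps every row from both sides; unmatched rows get NULL for the other side's columns.
Matching on c.class_id = s.class_id AND c.zone = s.zone. A NULL in a compared column never satisfies the condition.
Matched pairs: 4; unmatched c rows kept: 5; unmatched s rows kept: 5.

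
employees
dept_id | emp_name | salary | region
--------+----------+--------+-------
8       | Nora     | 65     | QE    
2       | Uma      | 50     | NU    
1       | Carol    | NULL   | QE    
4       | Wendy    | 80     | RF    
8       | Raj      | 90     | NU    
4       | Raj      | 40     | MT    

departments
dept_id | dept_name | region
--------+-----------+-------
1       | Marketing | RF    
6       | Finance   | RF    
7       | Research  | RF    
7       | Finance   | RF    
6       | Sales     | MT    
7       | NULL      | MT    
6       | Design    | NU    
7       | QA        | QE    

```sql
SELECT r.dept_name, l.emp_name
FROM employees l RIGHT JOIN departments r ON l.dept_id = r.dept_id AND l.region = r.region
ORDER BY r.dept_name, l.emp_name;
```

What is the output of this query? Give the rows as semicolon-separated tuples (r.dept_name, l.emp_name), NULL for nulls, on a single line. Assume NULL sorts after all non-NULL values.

RIGHT JOIN keeps every row from `departments`; unmatched rows get NULL for `employees`'s columns.
Matching on l.dept_id = r.dept_id AND l.region = r.region.
Matched pairs: 0; unmatched r rows kept: 8.

(Design, NULL); (Finance, NULL); (Finance, NULL); (Marketing, NULL); (QA, NULL); (Research, NULL); (Sales, NULL); (NULL, NULL)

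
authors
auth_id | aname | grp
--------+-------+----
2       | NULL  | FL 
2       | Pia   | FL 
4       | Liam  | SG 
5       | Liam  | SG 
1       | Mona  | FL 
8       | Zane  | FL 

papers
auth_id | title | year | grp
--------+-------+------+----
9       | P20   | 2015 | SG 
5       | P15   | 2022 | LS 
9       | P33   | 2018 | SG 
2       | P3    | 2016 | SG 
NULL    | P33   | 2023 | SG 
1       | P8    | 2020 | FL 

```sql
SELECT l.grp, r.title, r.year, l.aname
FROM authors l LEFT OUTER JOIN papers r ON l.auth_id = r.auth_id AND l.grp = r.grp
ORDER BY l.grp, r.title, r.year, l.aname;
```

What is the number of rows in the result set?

LEFT JOIN keeps every row from `authors`; unmatched rows get NULL for `papers`'s columns.
Matching on l.auth_id = r.auth_id AND l.grp = r.grp. A NULL in a compared column never satisfies the condition.
Matched pairs: 1; unmatched l rows kept: 5.
Total: 1 matched + 5 padded = 6 rows.

6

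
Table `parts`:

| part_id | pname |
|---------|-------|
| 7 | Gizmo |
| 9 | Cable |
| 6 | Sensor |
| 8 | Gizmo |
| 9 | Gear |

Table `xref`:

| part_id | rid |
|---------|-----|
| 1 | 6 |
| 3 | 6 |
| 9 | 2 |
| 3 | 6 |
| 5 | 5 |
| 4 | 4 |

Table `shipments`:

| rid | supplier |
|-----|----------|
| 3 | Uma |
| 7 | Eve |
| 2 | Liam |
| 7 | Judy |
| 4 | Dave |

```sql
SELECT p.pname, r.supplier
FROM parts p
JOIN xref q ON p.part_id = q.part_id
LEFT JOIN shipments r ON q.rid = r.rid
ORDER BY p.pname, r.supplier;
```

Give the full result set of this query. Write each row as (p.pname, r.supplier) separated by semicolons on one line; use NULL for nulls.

(Cable, Liam); (Gear, Liam)

Step 1 — p INNER JOIN q on part_id → 2 row(s).
Then LEFT JOIN `shipments r` on rid: each of those 2 rows is kept; rows whose q.rid has no match in r get NULL for r's columns.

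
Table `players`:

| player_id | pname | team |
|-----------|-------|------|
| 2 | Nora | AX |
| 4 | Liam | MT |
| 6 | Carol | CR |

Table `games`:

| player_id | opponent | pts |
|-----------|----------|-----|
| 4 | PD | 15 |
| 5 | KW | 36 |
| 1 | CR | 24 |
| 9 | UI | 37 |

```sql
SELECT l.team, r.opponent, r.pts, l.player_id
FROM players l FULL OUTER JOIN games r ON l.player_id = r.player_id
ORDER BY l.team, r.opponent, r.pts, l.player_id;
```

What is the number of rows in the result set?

6

FULL OUTER JOIN keeps every row from both sides; unmatched rows get NULL for the other side's columns.
Matching on l.player_id = r.player_id.
Matched pairs: 1; unmatched l rows kept: 2; unmatched r rows kept: 3.
Total: 1 matched + 5 padded = 6 rows.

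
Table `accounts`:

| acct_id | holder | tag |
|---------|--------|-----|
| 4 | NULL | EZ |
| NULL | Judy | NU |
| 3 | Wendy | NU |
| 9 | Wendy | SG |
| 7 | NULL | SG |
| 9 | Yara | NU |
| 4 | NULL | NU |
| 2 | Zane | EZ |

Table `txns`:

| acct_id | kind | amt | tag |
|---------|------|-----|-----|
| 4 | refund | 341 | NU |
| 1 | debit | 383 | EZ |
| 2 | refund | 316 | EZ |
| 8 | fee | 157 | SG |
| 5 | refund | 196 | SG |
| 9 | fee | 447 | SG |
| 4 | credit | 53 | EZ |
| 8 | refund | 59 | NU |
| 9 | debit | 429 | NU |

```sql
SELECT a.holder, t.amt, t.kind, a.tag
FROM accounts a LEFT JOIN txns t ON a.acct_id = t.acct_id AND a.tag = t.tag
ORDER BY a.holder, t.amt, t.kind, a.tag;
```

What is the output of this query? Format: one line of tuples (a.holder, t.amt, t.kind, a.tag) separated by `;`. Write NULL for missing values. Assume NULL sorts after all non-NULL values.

(Judy, NULL, NULL, NU); (Wendy, 447, fee, SG); (Wendy, NULL, NULL, NU); (Yara, 429, debit, NU); (Zane, 316, refund, EZ); (NULL, 53, credit, EZ); (NULL, 341, refund, NU); (NULL, NULL, NULL, SG)

LEFT JOIN keeps every row from `accounts`; unmatched rows get NULL for `txns`'s columns.
Matching on a.acct_id = t.acct_id AND a.tag = t.tag. A NULL in a compared column never satisfies the condition.
Matched pairs: 5; unmatched a rows kept: 3.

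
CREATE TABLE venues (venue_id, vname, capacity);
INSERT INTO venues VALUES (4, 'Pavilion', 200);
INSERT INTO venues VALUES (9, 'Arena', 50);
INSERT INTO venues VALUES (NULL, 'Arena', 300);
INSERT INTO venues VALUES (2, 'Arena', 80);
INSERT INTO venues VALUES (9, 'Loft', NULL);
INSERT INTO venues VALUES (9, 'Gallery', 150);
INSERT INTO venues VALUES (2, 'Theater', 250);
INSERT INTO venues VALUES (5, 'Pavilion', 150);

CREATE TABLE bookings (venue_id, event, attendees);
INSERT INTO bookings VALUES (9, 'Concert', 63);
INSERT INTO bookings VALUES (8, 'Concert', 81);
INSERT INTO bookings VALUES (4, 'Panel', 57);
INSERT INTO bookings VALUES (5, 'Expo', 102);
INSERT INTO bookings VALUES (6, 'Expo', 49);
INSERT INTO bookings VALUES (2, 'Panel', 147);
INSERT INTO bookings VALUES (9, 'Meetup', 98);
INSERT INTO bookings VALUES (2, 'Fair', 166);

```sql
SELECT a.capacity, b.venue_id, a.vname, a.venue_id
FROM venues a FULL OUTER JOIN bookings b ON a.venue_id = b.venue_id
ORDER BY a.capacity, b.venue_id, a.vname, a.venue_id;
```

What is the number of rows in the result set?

FULL OUTER JOIN keeps every row from both sides; unmatched rows get NULL for the other side's columns.
Matching on a.venue_id = b.venue_id. A NULL in a compared column never satisfies the condition.
Matched pairs: 12; unmatched a rows kept: 1; unmatched b rows kept: 2.
Total: 12 matched + 3 padded = 15 rows.

15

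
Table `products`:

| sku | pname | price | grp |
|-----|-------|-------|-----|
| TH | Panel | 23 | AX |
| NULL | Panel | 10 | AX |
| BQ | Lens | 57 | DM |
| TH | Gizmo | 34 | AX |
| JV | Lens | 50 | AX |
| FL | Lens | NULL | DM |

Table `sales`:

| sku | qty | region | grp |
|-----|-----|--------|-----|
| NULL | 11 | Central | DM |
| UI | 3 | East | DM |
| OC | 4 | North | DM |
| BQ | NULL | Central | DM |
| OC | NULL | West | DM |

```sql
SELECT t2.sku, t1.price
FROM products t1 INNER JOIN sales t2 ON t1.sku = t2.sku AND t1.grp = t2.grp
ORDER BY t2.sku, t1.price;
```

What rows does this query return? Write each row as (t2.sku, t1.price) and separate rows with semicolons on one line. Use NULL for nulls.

INNER JOIN keeps only pairs where the ON condition holds.
Matching on t1.sku = t2.sku AND t1.grp = t2.grp. A NULL in a compared column never satisfies the condition.
- t1[0] sku=TH, grp=AX → no match; dropped.
- t1[1] sku=NULL, grp=AX → no match; dropped.
- t1[2] sku=BQ, grp=DM → 1 match(es) in t2 → 1 row(s).
- t1[3] sku=TH, grp=AX → no match; dropped.
- t1[4] sku=JV, grp=AX → no match; dropped.
- t1[5] sku=FL, grp=DM → no match; dropped.
After projecting and ordering:
t2.sku | t1.price
BQ | 57

(BQ, 57)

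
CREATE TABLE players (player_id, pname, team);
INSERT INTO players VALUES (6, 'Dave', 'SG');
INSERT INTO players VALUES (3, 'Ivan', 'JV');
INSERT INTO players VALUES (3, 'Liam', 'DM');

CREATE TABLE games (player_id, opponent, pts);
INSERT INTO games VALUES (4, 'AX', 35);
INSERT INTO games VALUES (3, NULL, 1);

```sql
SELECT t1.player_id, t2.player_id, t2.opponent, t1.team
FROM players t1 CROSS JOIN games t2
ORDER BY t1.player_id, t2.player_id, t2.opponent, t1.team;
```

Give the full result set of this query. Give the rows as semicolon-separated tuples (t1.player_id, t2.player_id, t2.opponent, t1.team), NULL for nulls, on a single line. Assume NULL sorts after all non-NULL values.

(3, 3, NULL, DM); (3, 3, NULL, JV); (3, 4, AX, DM); (3, 4, AX, JV); (6, 3, NULL, SG); (6, 4, AX, SG)

CROSS JOIN pairs every row of `players` with every row of `games`: 3 × 2 = 6 rows.
After projecting and ordering:
t1.player_id | t2.player_id | t2.opponent | t1.team
3 | 3 | NULL | DM
3 | 3 | NULL | JV
3 | 4 | AX | DM
3 | 4 | AX | JV
6 | 3 | NULL | SG
6 | 4 | AX | SG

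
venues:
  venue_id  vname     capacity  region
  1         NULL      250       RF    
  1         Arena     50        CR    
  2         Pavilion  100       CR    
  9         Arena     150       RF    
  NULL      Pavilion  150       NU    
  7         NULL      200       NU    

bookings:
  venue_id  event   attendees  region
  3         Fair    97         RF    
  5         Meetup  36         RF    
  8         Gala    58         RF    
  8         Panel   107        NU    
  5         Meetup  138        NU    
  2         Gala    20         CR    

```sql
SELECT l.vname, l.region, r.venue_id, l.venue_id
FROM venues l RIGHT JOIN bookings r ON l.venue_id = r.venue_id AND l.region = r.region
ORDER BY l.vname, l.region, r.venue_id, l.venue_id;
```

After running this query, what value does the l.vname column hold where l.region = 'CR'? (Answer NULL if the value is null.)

Pavilion

RIGHT JOIN keeps every row from `bookings`; unmatched rows get NULL for `venues`'s columns.
Matching on l.venue_id = r.venue_id AND l.region = r.region. A NULL in a compared column never satisfies the condition.
Matched pairs: 1; unmatched r rows kept: 5.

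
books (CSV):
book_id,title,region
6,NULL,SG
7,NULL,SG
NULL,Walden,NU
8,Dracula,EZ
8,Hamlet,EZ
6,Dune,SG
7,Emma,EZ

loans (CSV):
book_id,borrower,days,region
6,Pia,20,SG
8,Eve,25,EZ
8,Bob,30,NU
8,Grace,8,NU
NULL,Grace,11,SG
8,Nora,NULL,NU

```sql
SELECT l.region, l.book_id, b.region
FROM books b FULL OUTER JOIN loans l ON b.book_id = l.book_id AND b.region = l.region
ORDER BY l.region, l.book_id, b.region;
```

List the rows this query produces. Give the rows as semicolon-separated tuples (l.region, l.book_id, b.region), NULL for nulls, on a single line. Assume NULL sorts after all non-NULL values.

FULL OUTER JOIN keeps every row from both sides; unmatched rows get NULL for the other side's columns.
Matching on b.book_id = l.book_id AND b.region = l.region. A NULL in a compared column never satisfies the condition.
- b (book_id=6, region=SG) pairs with 1 row(s) of l.
- b (book_id=7, region=SG) has no partner → padded with NULL.
- b (book_id=NULL, region=NU) has no partner → padded with NULL.
- b (book_id=8, region=EZ) pairs with 1 row(s) of l.
- b (book_id=8, region=EZ) pairs with 1 row(s) of l.
- b (book_id=6, region=SG) pairs with 1 row(s) of l.
- b (book_id=7, region=EZ) has no partner → padded with NULL.
- plus 4 unmatched l row(s), each kept with NULL b columns.

(EZ, 8, EZ); (EZ, 8, EZ); (NU, 8, NULL); (NU, 8, NULL); (NU, 8, NULL); (SG, 6, SG); (SG, 6, SG); (SG, NULL, NULL); (NULL, NULL, EZ); (NULL, NULL, NU); (NULL, NULL, SG)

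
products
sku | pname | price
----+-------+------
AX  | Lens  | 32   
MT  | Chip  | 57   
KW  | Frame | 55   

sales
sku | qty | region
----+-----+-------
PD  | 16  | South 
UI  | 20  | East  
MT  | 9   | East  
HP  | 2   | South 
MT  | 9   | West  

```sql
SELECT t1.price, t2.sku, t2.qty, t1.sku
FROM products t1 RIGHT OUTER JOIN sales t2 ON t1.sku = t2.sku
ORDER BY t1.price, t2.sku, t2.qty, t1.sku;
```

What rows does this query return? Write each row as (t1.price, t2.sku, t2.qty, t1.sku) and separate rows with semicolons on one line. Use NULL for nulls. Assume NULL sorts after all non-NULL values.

(57, MT, 9, MT); (57, MT, 9, MT); (NULL, HP, 2, NULL); (NULL, PD, 16, NULL); (NULL, UI, 20, NULL)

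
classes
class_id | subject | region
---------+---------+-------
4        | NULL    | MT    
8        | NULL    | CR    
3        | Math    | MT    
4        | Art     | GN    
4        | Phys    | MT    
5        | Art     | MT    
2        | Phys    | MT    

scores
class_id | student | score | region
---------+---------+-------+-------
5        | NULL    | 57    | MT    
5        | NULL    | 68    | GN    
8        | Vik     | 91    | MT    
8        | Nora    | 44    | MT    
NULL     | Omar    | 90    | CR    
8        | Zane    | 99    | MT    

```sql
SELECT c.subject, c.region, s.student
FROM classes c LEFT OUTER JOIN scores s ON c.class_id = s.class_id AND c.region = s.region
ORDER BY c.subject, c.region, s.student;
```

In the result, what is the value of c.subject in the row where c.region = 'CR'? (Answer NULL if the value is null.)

NULL

LEFT JOIN keeps every row from `classes`; unmatched rows get NULL for `scores`'s columns.
Matching on c.class_id = s.class_id AND c.region = s.region. A NULL in a compared column never satisfies the condition.
- c (class_id=4, region=MT) has no partner → padded with NULL.
- c (class_id=8, region=CR) has no partner → padded with NULL.
- c (class_id=3, region=MT) has no partner → padded with NULL.
- c (class_id=4, region=GN) has no partner → padded with NULL.
- c (class_id=4, region=MT) has no partner → padded with NULL.
- c (class_id=5, region=MT) pairs with 1 row(s) of s.
- c (class_id=2, region=MT) has no partner → padded with NULL.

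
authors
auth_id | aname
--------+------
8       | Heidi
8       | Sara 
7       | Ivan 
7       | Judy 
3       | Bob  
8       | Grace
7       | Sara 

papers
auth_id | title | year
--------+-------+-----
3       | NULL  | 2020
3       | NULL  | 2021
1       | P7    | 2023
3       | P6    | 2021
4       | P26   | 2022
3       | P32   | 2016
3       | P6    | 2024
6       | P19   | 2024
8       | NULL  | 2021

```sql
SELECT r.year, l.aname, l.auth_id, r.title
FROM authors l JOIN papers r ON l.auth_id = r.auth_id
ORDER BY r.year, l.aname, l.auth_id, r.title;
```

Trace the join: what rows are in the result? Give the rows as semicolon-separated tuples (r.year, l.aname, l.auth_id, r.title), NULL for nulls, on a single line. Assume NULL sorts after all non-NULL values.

(2016, Bob, 3, P32); (2020, Bob, 3, NULL); (2021, Bob, 3, P6); (2021, Bob, 3, NULL); (2021, Grace, 8, NULL); (2021, Heidi, 8, NULL); (2021, Sara, 8, NULL); (2024, Bob, 3, P6)

INNER JOIN keeps only pairs where the ON condition holds.
Matching on l.auth_id = r.auth_id.
- l row (auth_id=8): matches 1 r row(s) → 1 output row(s).
- l row (auth_id=8): matches 1 r row(s) → 1 output row(s).
- l row (auth_id=7): no match → dropped.
- l row (auth_id=7): no match → dropped.
- l row (auth_id=3): matches 5 r row(s) → 5 output row(s).
- l row (auth_id=8): matches 1 r row(s) → 1 output row(s).
- l row (auth_id=7): no match → dropped.
After projecting and ordering:
r.year | l.aname | l.auth_id | r.title
2016 | Bob | 3 | P32
2020 | Bob | 3 | NULL
2021 | Bob | 3 | P6
2021 | Bob | 3 | NULL
2021 | Grace | 8 | NULL
2021 | Heidi | 8 | NULL
2021 | Sara | 8 | NULL
2024 | Bob | 3 | P6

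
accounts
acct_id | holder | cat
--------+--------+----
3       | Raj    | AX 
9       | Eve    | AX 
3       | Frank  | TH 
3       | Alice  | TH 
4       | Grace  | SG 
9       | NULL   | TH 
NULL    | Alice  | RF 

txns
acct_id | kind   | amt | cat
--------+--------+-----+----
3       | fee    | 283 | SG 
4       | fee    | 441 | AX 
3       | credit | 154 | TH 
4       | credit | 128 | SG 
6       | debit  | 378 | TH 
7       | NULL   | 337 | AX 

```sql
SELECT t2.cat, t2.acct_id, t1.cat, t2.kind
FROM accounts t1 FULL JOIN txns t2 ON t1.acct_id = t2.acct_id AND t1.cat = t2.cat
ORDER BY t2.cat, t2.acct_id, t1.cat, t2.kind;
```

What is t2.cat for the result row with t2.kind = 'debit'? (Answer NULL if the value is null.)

FULL OUTER JOIN keeps every row from both sides; unmatched rows get NULL for the other side's columns.
Matching on t1.acct_id = t2.acct_id AND t1.cat = t2.cat. A NULL in a compared column never satisfies the condition.
- t1[0] acct_id=3, cat=AX → no match; kept with NULLs on the t2 side.
- t1[1] acct_id=9, cat=AX → no match; kept with NULLs on the t2 side.
- t1[2] acct_id=3, cat=TH → 1 match(es) in t2 → 1 row(s).
- t1[3] acct_id=3, cat=TH → 1 match(es) in t2 → 1 row(s).
- t1[4] acct_id=4, cat=SG → 1 match(es) in t2 → 1 row(s).
- t1[5] acct_id=9, cat=TH → no match; kept with NULLs on the t2 side.
- t1[6] acct_id=NULL, cat=RF → no match; kept with NULLs on the t2 side.
- plus 4 unmatched t2 row(s), each kept with NULL t1 columns.

TH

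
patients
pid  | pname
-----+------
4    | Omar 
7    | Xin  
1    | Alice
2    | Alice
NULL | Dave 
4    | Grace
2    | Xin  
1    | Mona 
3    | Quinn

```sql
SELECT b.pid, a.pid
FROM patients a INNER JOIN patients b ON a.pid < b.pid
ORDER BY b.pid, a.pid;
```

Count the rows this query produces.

25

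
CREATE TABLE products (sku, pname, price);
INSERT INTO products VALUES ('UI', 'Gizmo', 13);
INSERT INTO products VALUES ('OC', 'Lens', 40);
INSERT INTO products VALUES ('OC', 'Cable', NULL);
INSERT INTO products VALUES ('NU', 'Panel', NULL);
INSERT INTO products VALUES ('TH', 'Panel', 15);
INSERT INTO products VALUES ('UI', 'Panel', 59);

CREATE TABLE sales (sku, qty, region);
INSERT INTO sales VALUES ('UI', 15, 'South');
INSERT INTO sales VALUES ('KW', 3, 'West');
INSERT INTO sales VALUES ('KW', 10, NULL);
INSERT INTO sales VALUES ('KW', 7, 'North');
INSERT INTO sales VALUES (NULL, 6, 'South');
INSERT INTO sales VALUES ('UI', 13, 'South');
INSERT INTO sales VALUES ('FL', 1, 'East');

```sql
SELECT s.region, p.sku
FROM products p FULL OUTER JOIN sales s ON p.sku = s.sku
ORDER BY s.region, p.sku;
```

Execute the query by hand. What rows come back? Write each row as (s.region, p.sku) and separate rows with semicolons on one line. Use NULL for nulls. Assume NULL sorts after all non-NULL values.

(East, NULL); (North, NULL); (South, UI); (South, UI); (South, UI); (South, UI); (South, NULL); (West, NULL); (NULL, NU); (NULL, OC); (NULL, OC); (NULL, TH); (NULL, NULL)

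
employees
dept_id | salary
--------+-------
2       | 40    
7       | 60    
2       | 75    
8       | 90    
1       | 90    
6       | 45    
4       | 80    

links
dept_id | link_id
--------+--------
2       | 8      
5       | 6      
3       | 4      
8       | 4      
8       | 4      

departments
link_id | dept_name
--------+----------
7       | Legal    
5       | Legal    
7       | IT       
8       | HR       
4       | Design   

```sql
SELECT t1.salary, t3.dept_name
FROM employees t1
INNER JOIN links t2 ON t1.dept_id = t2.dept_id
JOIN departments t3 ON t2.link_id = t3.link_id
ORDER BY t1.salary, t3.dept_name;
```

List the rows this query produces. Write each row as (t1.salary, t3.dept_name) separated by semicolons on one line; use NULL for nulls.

Step 1 — t1 INNER JOIN t2 on dept_id → 4 row(s).
Then INNER JOIN `departments t3` on link_id: keep only rows whose t2.link_id appears in t3.

(40, HR); (75, HR); (90, Design); (90, Design)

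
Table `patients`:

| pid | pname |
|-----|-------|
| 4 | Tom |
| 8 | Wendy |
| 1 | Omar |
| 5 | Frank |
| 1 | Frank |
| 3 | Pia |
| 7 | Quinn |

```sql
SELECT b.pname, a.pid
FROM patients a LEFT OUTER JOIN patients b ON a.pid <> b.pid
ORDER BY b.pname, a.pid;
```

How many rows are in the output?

40

LEFT JOIN keeps every row from `patients a`; unmatched rows get NULL for `patients b`'s columns.
Matching on a.pid <> b.pid.
Matched pairs: 40; unmatched a rows kept: 0.
Total: 40 rows.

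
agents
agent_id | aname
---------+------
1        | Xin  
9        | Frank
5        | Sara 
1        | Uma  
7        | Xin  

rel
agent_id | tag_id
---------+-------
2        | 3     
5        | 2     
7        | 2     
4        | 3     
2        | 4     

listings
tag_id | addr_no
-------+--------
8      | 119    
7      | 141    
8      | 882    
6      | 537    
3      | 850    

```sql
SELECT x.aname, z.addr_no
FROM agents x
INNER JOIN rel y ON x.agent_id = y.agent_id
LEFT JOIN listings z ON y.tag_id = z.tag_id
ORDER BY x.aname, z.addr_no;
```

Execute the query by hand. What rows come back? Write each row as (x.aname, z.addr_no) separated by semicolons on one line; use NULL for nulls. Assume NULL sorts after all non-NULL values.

(Sara, NULL); (Xin, NULL)

Joins associate left-to-right: agents INNER JOIN rel on agent_id gives 2 intermediate row(s).
Then LEFT JOIN `listings z` on tag_id: each of those 2 rows is kept; rows whose y.tag_id has no match in z get NULL for z's columns.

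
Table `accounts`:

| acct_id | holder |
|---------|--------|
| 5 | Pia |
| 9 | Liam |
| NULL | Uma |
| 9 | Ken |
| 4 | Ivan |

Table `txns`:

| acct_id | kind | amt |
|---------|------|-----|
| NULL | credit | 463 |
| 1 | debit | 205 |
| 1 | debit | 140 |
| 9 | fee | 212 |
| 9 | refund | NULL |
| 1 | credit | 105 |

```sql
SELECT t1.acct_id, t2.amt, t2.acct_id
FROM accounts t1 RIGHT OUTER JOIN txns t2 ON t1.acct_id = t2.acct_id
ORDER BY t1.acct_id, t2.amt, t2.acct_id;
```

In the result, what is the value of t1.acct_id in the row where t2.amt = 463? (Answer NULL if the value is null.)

NULL

RIGHT JOIN keeps every row from `txns`; unmatched rows get NULL for `accounts`'s columns.
Matching on t1.acct_id = t2.acct_id. A NULL in a compared column never satisfies the condition.
- acct_id=5: no matching t2 row.
- acct_id=9: 2 matching t2 row(s), so 2 row(s) emitted.
- acct_id=NULL: no matching t2 row.
- acct_id=9: 2 matching t2 row(s), so 2 row(s) emitted.
- acct_id=4: no matching t2 row.
- 4 row(s) from t2 found no t1 partner → padded with NULL.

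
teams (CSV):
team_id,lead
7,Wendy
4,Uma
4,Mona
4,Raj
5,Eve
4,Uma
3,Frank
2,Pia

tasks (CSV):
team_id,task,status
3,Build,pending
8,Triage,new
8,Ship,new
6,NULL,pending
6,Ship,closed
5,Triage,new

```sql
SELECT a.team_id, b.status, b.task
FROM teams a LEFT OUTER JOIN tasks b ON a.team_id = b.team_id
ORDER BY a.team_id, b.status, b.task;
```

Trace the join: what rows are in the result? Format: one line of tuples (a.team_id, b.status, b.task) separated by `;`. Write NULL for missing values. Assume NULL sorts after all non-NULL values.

LEFT JOIN keeps every row from `teams`; unmatched rows get NULL for `tasks`'s columns.
Matching on a.team_id = b.team_id.
- a[0] team_id=7 → no match; kept with NULLs on the b side.
- a[1] team_id=4 → no match; kept with NULLs on the b side.
- a[2] team_id=4 → no match; kept with NULLs on the b side.
- a[3] team_id=4 → no match; kept with NULLs on the b side.
- a[4] team_id=5 → 1 match(es) in b → 1 row(s).
- a[5] team_id=4 → no match; kept with NULLs on the b side.
- a[6] team_id=3 → 1 match(es) in b → 1 row(s).
- a[7] team_id=2 → no match; kept with NULLs on the b side.
After projecting and ordering:
a.team_id | b.status | b.task
2 | NULL | NULL
3 | pending | Build
4 | NULL | NULL
4 | NULL | NULL
4 | NULL | NULL
4 | NULL | NULL
5 | new | Triage
7 | NULL | NULL

(2, NULL, NULL); (3, pending, Build); (4, NULL, NULL); (4, NULL, NULL); (4, NULL, NULL); (4, NULL, NULL); (5, new, Triage); (7, NULL, NULL)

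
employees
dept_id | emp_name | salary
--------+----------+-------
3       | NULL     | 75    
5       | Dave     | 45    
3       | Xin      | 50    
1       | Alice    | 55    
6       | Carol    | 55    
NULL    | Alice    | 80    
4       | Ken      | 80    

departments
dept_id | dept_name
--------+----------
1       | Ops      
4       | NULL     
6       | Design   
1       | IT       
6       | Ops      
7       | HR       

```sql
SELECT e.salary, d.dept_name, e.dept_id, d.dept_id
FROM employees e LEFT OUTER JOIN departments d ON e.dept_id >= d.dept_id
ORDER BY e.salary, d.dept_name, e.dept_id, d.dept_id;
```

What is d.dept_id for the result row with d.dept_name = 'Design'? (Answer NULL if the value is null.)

6

LEFT JOIN keeps every row from `employees`; unmatched rows get NULL for `departments`'s columns.
Matching on e.dept_id >= d.dept_id. A NULL in a compared column never satisfies the condition.
- e[0] dept_id=3 → 2 match(es) in d → 2 row(s).
- e[1] dept_id=5 → 3 match(es) in d → 3 row(s).
- e[2] dept_id=3 → 2 match(es) in d → 2 row(s).
- e[3] dept_id=1 → 2 match(es) in d → 2 row(s).
- e[4] dept_id=6 → 5 match(es) in d → 5 row(s).
- e[5] dept_id=NULL → no match; kept with NULLs on the d side.
- e[6] dept_id=4 → 3 match(es) in d → 3 row(s).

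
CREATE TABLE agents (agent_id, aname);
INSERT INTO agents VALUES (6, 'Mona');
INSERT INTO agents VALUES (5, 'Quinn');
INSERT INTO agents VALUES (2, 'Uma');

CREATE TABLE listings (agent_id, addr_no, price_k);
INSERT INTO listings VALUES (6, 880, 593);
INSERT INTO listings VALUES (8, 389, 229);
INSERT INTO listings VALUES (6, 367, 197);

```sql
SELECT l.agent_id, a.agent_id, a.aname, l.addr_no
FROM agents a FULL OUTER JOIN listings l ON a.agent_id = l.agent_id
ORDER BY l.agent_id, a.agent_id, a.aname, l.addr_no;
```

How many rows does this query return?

5

FULL OUTER JOIN keeps every row from both sides; unmatched rows get NULL for the other side's columns.
Matching on a.agent_id = l.agent_id.
- a row (agent_id=6): matches 2 l row(s) → 2 output row(s).
- a row (agent_id=5): no match → kept, l columns NULL.
- a row (agent_id=2): no match → kept, l columns NULL.
- 1 row(s) from l found no a partner → padded with NULL.
Total: 2 matched + 3 padded = 5 rows.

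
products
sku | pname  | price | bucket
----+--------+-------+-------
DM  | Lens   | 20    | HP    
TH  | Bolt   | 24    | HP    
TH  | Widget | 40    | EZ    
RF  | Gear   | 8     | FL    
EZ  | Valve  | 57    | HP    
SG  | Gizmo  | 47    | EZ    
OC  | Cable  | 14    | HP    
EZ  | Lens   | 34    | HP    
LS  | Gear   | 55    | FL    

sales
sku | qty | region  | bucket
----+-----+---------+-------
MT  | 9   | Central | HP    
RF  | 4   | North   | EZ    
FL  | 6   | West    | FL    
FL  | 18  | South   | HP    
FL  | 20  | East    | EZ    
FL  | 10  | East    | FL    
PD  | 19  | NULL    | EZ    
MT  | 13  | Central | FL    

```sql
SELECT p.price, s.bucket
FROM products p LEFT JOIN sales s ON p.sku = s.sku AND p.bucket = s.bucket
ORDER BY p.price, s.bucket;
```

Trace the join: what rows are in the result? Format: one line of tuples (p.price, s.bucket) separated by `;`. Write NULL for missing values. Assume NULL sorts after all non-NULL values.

(8, NULL); (14, NULL); (20, NULL); (24, NULL); (34, NULL); (40, NULL); (47, NULL); (55, NULL); (57, NULL)

LEFT JOIN keeps every row from `products`; unmatched rows get NULL for `sales`'s columns.
Matching on p.sku = s.sku AND p.bucket = s.bucket.
Matched pairs: 0; unmatched p rows kept: 9.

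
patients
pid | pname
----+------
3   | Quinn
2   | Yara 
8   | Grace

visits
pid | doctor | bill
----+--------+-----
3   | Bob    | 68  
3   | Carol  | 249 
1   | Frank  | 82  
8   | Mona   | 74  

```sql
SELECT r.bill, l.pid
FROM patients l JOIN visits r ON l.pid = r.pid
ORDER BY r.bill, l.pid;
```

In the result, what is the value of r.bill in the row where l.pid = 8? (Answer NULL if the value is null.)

INNER JOIN keeps only pairs where the ON condition holds.
Matching on l.pid = r.pid.
- l (pid=3) pairs with 2 row(s) of r.
- l (pid=2) has no partner → excluded.
- l (pid=8) pairs with 1 row(s) of r.

74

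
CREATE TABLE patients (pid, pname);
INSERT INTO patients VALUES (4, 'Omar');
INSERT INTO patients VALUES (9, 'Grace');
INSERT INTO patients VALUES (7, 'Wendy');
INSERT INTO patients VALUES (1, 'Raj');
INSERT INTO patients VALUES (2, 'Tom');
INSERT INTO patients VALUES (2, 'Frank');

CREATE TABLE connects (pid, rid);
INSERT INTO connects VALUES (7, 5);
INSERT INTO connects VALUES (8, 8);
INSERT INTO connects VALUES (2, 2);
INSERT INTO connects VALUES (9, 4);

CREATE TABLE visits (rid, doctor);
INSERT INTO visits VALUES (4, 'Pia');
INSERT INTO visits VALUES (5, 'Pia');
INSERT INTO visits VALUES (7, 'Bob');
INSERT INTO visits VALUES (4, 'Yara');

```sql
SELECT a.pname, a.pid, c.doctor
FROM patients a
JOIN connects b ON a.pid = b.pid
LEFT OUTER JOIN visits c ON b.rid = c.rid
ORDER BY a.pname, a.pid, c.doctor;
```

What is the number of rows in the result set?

Step 1 — a INNER JOIN b on pid → 4 row(s).
Then LEFT JOIN `visits c` on rid: each of those 4 rows is kept; rows whose b.rid has no match in c get NULL for c's columns.
Result: 5 row(s).

5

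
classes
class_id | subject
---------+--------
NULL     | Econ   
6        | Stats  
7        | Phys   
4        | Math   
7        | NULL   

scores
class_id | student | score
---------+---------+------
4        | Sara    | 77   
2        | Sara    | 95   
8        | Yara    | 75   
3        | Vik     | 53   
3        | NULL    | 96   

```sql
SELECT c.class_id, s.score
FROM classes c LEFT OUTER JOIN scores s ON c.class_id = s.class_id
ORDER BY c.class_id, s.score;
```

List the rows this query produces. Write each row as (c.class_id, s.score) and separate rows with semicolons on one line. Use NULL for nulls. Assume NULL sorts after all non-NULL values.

LEFT JOIN keeps every row from `classes`; unmatched rows get NULL for `scores`'s columns.
Matching on c.class_id = s.class_id. A NULL in a compared column never satisfies the condition.
- c row (class_id=NULL): no match → kept, s columns NULL.
- c row (class_id=6): no match → kept, s columns NULL.
- c row (class_id=7): no match → kept, s columns NULL.
- c row (class_id=4): matches 1 s row(s) → 1 output row(s).
- c row (class_id=7): no match → kept, s columns NULL.
After projecting and ordering:
c.class_id | s.score
4 | 77
6 | NULL
7 | NULL
7 | NULL
NULL | NULL

(4, 77); (6, NULL); (7, NULL); (7, NULL); (NULL, NULL)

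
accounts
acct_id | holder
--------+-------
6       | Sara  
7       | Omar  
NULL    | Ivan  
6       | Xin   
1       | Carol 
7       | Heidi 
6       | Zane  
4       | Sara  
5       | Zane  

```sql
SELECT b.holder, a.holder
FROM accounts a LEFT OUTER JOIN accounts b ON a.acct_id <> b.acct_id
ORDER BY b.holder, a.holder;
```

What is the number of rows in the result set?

49

LEFT JOIN keeps every row from `accounts a`; unmatched rows get NULL for `accounts b`'s columns.
Matching on a.acct_id <> b.acct_id. A NULL in a compared column never satisfies the condition.
Matched pairs: 48; unmatched a rows kept: 1.
Total: 48 matched + 1 padded = 49 rows.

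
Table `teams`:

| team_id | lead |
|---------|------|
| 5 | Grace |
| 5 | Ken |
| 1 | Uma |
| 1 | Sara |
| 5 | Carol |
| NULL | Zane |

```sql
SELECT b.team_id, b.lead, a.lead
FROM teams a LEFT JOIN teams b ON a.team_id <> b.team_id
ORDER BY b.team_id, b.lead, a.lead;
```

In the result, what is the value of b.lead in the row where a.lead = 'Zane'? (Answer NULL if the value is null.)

NULL

LEFT JOIN keeps every row from `teams a`; unmatched rows get NULL for `teams b`'s columns.
Matching on a.team_id <> b.team_id. A NULL in a compared column never satisfies the condition.
- a[0] team_id=5 → 2 match(es) in b → 2 row(s).
- a[1] team_id=5 → 2 match(es) in b → 2 row(s).
- a[2] team_id=1 → 3 match(es) in b → 3 row(s).
- a[3] team_id=1 → 3 match(es) in b → 3 row(s).
- a[4] team_id=5 → 2 match(es) in b → 2 row(s).
- a[5] team_id=NULL → no match; kept with NULLs on the b side.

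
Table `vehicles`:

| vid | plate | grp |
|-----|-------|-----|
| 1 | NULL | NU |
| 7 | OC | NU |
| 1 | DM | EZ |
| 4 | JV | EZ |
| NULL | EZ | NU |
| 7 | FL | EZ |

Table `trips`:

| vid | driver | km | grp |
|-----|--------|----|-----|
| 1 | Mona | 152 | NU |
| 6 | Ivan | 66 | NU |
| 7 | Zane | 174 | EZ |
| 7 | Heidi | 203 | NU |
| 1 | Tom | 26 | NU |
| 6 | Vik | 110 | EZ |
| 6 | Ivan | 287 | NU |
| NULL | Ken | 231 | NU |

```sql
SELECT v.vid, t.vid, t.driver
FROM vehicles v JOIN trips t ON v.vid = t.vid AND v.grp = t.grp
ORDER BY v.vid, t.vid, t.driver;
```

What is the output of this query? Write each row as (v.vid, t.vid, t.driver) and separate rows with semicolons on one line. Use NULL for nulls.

(1, 1, Mona); (1, 1, Tom); (7, 7, Heidi); (7, 7, Zane)

INNER JOIN keeps only pairs where the ON condition holds.
Matching on v.vid = t.vid AND v.grp = t.grp. A NULL in a compared column never satisfies the condition.
- v (vid=1, grp=NU) pairs with 2 row(s) of t.
- v (vid=7, grp=NU) pairs with 1 row(s) of t.
- v (vid=1, grp=EZ) has no partner → excluded.
- v (vid=4, grp=EZ) has no partner → excluded.
- v (vid=NULL, grp=NU) has no partner → excluded.
- v (vid=7, grp=EZ) pairs with 1 row(s) of t.
After projecting and ordering:
v.vid | t.vid | t.driver
1 | 1 | Mona
1 | 1 | Tom
7 | 7 | Heidi
7 | 7 | Zane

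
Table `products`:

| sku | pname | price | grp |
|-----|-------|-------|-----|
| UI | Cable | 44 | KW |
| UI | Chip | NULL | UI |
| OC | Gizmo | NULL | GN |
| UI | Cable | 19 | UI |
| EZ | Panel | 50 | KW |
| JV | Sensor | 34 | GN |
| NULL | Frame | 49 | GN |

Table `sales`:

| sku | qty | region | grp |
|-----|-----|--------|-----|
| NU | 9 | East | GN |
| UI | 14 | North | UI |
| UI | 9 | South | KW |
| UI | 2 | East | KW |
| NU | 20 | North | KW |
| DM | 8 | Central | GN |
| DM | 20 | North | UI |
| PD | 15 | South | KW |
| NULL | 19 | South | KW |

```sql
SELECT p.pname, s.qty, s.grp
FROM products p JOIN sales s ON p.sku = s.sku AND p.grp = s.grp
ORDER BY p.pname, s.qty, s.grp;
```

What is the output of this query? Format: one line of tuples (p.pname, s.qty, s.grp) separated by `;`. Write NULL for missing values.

(Cable, 2, KW); (Cable, 9, KW); (Cable, 14, UI); (Chip, 14, UI)

INNER JOIN keeps only pairs where the ON condition holds.
Matching on p.sku = s.sku AND p.grp = s.grp. A NULL in a compared column never satisfies the condition.
- p row (sku=UI, grp=KW): matches 2 s row(s) → 2 output row(s).
- p row (sku=UI, grp=UI): matches 1 s row(s) → 1 output row(s).
- p row (sku=OC, grp=GN): no match → dropped.
- p row (sku=UI, grp=UI): matches 1 s row(s) → 1 output row(s).
- p row (sku=EZ, grp=KW): no match → dropped.
- p row (sku=JV, grp=GN): no match → dropped.
- p row (sku=NULL, grp=GN): no match → dropped.
After projecting and ordering:
p.pname | s.qty | s.grp
Cable | 2 | KW
Cable | 9 | KW
Cable | 14 | UI
Chip | 14 | UI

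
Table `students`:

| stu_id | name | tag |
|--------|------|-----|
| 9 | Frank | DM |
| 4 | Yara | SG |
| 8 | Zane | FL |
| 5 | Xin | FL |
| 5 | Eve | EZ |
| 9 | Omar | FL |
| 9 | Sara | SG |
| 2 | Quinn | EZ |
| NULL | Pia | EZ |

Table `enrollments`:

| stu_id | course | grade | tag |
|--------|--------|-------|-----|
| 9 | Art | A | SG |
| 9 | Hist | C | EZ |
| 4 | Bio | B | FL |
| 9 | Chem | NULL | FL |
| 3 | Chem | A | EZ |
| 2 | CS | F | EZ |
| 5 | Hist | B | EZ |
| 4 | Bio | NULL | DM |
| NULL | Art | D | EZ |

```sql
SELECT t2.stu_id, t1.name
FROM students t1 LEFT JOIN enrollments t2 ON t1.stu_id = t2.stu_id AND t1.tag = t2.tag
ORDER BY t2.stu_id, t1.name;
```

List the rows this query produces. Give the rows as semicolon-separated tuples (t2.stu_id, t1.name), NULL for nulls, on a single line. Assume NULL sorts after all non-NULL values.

LEFT JOIN keeps every row from `students`; unmatched rows get NULL for `enrollments`'s columns.
Matching on t1.stu_id = t2.stu_id AND t1.tag = t2.tag. A NULL in a compared column never satisfies the condition.
- t1[0] stu_id=9, tag=DM → no match; kept with NULLs on the t2 side.
- t1[1] stu_id=4, tag=SG → no match; kept with NULLs on the t2 side.
- t1[2] stu_id=8, tag=FL → no match; kept with NULLs on the t2 side.
- t1[3] stu_id=5, tag=FL → no match; kept with NULLs on the t2 side.
- t1[4] stu_id=5, tag=EZ → 1 match(es) in t2 → 1 row(s).
- t1[5] stu_id=9, tag=FL → 1 match(es) in t2 → 1 row(s).
- t1[6] stu_id=9, tag=SG → 1 match(es) in t2 → 1 row(s).
- t1[7] stu_id=2, tag=EZ → 1 match(es) in t2 → 1 row(s).
- t1[8] stu_id=NULL, tag=EZ → no match; kept with NULLs on the t2 side.
After projecting and ordering:
t2.stu_id | t1.name
2 | Quinn
5 | Eve
9 | Omar
9 | Sara
NULL | Frank
NULL | Pia
NULL | Xin
NULL | Yara
NULL | Zane

(2, Quinn); (5, Eve); (9, Omar); (9, Sara); (NULL, Frank); (NULL, Pia); (NULL, Xin); (NULL, Yara); (NULL, Zane)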